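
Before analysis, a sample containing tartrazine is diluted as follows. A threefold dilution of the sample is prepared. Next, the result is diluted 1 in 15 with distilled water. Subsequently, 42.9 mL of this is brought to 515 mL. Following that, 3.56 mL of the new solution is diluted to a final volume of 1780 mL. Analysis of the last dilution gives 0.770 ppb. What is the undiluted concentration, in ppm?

208 ppm

Overall dilution factor = 3 × 15 × 12.00 × 500 = 2.70 × 10⁵.
Original = 0.770 ppb × 2.70 × 10⁵ = 2.08 × 10⁵ ppb = 208 ppm.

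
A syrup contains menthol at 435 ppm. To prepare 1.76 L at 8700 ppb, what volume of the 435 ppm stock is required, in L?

0.0352 L

8700 ppb = 8.70 ppm.
V₁ = C₂V₂/C₁ = 8.70 × 1.76 / 435 = 0.0352 L.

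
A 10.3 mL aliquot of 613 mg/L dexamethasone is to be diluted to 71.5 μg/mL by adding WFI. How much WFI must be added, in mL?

71.5 μg/mL = 71.5 mg/L.
V₂ = C₁V₁/C₂ = 613 × 10.3 / 71.5 = 88.3 mL.
Diluent to add = V₂ − V₁ = 88.3 − 10.3 = 78.0 mL.

78.0 mL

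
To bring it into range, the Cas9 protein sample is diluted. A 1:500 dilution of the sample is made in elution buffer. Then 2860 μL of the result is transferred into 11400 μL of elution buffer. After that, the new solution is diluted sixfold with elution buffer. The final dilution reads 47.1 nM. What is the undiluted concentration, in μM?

Overall dilution factor = 500 × 4.986 × 6 = 1.50 × 10⁴.
Original = 47.1 nM × 1.50 × 10⁴ = 7.05 × 10⁵ nM = 705 μM.

705 μM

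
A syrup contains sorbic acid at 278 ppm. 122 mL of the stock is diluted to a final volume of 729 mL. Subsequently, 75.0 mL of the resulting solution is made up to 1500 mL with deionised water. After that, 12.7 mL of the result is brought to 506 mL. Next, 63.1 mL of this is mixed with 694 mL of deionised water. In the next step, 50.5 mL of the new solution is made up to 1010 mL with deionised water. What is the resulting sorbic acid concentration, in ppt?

Overall dilution factor = 5.975 × 20 × 39.84 × 12.00 × 20 = 1.14 × 10⁶.
278 ppm / 1.14 × 10⁶ = 2.43 × 10⁻⁴ ppm = 243 ppt.

243 ppt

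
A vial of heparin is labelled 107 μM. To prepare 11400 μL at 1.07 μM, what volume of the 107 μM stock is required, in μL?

V₁ = C₂V₂/C₁ = 1.07 × 11400 / 107 = 114 μL.

114 μL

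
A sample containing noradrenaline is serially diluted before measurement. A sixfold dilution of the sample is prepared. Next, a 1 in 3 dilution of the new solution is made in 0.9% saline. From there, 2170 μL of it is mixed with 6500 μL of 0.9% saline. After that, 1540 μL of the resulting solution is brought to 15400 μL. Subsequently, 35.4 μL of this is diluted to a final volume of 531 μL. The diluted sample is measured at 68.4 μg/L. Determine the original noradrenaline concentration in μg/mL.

Overall dilution factor = 6 × 3 × 3.995 × 10 × 15 = 1.08 × 10⁴.
Original = 68.4 μg/L × 1.08 × 10⁴ = 7.38 × 10⁵ μg/L = 738 μg/mL.

738 μg/mL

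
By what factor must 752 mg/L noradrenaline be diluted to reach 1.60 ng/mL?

4.70 × 10⁵

Factor = C₀/C_target = 752 mg/L / 1.60 ng/mL = 4.70 × 10⁵.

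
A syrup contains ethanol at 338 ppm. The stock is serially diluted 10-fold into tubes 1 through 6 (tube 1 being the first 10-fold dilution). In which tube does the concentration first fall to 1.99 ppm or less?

tube 3

Tube n has concentration 338 ppm / 10ⁿ.
Need 10ⁿ ≥ 338 ppm / 1.99 ppm = 170, so n ≥ 2.23.
First such tube: n = 3.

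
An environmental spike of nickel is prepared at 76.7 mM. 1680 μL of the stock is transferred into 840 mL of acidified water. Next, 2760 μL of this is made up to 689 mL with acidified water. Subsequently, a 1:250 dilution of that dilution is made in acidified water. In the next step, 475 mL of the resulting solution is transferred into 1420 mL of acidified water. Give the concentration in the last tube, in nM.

Overall dilution factor = 501 × 249.6 × 250 × 3.989 = 1.25 × 10⁸.
76.7 mM / 1.25 × 10⁸ = 6.15 × 10⁻⁷ mM = 0.615 nM.

0.615 nM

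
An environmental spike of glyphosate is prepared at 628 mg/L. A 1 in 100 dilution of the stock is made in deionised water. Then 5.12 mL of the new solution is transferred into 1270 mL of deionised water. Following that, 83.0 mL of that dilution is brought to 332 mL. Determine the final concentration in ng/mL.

6.30 ng/mL

Overall dilution factor = 100 × 249.0 × 4 = 9.96 × 10⁴.
628 mg/L / 9.96 × 10⁴ = 6.30 × 10⁻³ mg/L = 6.30 ng/mL.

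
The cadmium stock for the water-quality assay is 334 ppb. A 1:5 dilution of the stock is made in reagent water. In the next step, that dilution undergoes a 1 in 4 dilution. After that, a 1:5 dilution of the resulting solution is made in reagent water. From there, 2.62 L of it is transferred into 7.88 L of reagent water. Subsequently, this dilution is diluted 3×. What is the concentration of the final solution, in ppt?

278 ppt

Overall dilution factor = 5 × 4 × 5 × 4.008 × 3 = 1202.
334 ppb / 1202 = 0.278 ppb = 278 ppt.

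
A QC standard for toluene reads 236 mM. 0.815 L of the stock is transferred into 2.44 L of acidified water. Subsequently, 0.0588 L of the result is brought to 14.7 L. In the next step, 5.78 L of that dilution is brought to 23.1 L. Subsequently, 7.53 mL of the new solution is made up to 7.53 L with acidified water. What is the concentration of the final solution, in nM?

59.1 nM

Overall dilution factor = 3.994 × 250 × 3.997 × 1000 = 3.99 × 10⁶.
236 mM / 3.99 × 10⁶ = 5.91 × 10⁻⁵ mM = 59.1 nM.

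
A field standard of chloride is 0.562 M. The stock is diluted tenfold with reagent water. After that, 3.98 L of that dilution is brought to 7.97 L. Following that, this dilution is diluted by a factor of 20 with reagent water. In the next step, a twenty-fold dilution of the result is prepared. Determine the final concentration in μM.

Overall dilution factor = 10 × 2.003 × 20 × 20 = 8010.
0.562 M / 8010 = 7.02 × 10⁻⁵ M = 70.2 μM.

70.2 μM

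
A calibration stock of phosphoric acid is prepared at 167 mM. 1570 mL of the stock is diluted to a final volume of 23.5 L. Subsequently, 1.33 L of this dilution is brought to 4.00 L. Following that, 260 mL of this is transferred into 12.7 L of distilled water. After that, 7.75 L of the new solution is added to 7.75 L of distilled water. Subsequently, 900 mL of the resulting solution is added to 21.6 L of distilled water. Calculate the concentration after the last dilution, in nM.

Overall dilution factor = 14.97 × 3.008 × 49.85 × 2 × 25 = 1.12 × 10⁵.
167 mM / 1.12 × 10⁵ = 1.49 × 10⁻³ mM = 1490 nM.

1490 nM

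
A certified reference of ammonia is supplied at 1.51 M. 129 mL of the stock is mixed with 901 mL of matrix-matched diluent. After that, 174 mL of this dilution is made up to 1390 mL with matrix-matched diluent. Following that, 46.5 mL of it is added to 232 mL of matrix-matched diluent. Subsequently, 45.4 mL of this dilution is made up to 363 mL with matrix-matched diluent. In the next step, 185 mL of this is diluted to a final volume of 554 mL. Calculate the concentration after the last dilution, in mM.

0.165 mM

Overall dilution factor = 7.984 × 7.989 × 5.989 × 7.996 × 2.995 = 9147.
1.51 M / 9147 = 1.65 × 10⁻⁴ M = 0.165 mM.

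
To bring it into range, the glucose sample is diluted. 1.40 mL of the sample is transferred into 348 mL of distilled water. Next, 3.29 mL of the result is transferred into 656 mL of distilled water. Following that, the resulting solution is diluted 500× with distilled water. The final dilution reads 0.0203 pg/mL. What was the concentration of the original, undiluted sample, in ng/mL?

508 ng/mL

Overall dilution factor = 249.6 × 200.4 × 500 = 2.50 × 10⁷.
Original = 0.0203 pg/mL × 2.50 × 10⁷ = 5.08 × 10⁵ pg/mL = 508 ng/mL.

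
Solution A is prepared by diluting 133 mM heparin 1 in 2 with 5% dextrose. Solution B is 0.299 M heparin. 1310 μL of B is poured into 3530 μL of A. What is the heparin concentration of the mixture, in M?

C_A = 133 mM / 2 = 66.5 mM.
C_B = 0.299 M = 299 mM.
C_mix = (C_A·V_A + C_B·V_B)/(V_A + V_B) = (66.5×3530 + 299×1310) / 4840 = 129 mM = 0.129 M.

0.129 M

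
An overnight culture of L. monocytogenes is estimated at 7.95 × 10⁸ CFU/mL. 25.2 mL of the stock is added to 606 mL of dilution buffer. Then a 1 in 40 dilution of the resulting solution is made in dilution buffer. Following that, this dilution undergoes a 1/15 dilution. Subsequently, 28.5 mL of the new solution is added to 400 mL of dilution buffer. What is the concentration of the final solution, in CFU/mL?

Overall dilution factor = 25.05 × 40 × 15 × 15.04 = 2.26 × 10⁵.
7.95 × 10⁸ CFU/mL / 2.26 × 10⁵ = 3520 CFU/mL.

3520 CFU/mL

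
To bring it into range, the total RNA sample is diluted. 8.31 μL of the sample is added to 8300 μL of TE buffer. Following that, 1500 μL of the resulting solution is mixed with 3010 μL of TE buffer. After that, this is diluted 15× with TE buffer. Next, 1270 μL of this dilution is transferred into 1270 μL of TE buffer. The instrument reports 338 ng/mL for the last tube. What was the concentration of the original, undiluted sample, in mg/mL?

30.5 mg/mL

Overall dilution factor = 999.8 × 3.007 × 15 × 2 = 9.02 × 10⁴.
Original = 338 ng/mL × 9.02 × 10⁴ = 3.05 × 10⁷ ng/mL = 30.5 mg/mL.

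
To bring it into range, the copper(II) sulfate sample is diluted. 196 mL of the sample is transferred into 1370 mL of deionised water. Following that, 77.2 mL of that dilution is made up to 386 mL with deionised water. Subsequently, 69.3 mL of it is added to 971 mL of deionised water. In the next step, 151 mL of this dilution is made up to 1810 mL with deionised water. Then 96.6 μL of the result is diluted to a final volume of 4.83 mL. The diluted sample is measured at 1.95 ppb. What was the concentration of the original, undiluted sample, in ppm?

701 ppm

Overall dilution factor = 7.990 × 5 × 15.01 × 11.99 × 50 = 3.59 × 10⁵.
Original = 1.95 ppb × 3.59 × 10⁵ = 7.01 × 10⁵ ppb = 701 ppm.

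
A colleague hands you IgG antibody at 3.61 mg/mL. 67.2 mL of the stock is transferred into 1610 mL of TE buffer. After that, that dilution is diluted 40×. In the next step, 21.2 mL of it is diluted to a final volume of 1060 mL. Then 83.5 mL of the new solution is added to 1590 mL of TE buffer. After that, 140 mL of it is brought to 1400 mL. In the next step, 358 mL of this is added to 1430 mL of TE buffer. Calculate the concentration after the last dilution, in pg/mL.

Overall dilution factor = 24.96 × 40 × 50 × 20.04 × 10 × 4.994 = 5.00 × 10⁷.
3.61 mg/mL / 5.00 × 10⁷ = 7.23 × 10⁻⁸ mg/mL = 72.3 pg/mL.

72.3 pg/mL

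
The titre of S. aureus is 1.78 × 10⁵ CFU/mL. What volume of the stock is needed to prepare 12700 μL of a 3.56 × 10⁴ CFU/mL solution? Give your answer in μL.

V₁ = C₂V₂/C₁ = 3.56 × 10⁴ × 12700 / 1.78 × 10⁵ = 2540 μL.

2540 μL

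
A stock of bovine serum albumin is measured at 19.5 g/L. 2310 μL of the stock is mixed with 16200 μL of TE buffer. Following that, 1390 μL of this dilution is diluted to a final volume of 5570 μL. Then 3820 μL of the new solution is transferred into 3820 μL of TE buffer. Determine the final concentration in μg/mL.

304 μg/mL

Overall dilution factor = 8.013 × 4.007 × 2 = 64.2.
19.5 g/L / 64.2 = 0.304 g/L = 304 μg/mL.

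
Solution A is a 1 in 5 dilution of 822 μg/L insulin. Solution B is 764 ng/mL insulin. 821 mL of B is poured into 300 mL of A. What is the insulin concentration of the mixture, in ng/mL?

604 ng/mL

C_A = 822 μg/L / 5 = 164 μg/L.
C_B = 764 ng/mL = 764 μg/L.
C_mix = (C_A·V_A + C_B·V_B)/(V_A + V_B) = (164×300 + 764×821) / 1121 = 604 μg/L = 604 ng/mL.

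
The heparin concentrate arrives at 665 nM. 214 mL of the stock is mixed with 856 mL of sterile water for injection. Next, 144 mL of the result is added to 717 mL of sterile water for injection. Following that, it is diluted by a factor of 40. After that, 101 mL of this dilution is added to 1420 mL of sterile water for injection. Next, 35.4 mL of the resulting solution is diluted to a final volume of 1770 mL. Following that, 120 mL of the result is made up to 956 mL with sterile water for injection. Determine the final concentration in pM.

Overall dilution factor = 5 × 5.979 × 40 × 15.06 × 50 × 7.967 = 7.17 × 10⁶.
665 nM / 7.17 × 10⁶ = 9.27 × 10⁻⁵ nM = 0.0927 pM.

0.0927 pM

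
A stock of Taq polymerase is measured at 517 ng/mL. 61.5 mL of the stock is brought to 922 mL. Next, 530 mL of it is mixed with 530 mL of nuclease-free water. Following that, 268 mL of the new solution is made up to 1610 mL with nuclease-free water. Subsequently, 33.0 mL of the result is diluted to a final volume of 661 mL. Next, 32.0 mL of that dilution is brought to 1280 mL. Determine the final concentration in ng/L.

3.58 ng/L

Overall dilution factor = 14.99 × 2 × 6.007 × 20.03 × 40 = 1.44 × 10⁵.
517 ng/mL / 1.44 × 10⁵ = 3.58 × 10⁻³ ng/mL = 3.58 ng/L.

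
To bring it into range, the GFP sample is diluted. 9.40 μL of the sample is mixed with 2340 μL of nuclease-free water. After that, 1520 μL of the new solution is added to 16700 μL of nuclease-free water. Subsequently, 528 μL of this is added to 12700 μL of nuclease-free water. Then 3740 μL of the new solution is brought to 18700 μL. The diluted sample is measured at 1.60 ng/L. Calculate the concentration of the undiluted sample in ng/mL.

600 ng/mL

Overall dilution factor = 249.9 × 11.99 × 25.05 × 5 = 3.75 × 10⁵.
Original = 1.60 ng/L × 3.75 × 10⁵ = 6.00 × 10⁵ ng/L = 600 ng/mL.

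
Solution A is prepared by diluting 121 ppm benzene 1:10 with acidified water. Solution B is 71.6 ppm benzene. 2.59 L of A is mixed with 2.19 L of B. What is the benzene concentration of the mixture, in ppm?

39.4 ppm

C_A = 121 ppm / 10 = 12.1 ppm.
C_mix = (C_A·V_A + C_B·V_B)/(V_A + V_B) = (12.1×2.59 + 71.6×2.19) / 4.780 = 39.4 ppm.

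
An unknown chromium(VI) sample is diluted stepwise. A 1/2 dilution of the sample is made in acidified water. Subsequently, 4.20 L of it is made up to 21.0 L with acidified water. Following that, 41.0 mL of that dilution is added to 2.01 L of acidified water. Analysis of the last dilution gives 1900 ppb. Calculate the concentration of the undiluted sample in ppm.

Overall dilution factor = 2 × 5 × 50.02 = 500.
Original = 1900 ppb × 500 = 9.50 × 10⁵ ppb = 950 ppm.

950 ppm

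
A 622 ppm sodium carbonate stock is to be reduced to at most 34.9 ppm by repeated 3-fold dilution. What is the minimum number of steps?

3

Need 3ⁿ ≥ 17.8, so n ≥ log(17.8)/log(3) = 2.62.
Minimum whole steps: n = 3.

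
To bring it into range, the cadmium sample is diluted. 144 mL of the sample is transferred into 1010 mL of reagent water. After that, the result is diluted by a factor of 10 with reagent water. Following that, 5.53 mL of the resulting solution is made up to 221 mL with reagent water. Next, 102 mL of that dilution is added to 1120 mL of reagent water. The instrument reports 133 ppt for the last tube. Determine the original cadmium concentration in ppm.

Overall dilution factor = 8.014 × 10 × 39.96 × 11.98 = 3.84 × 10⁴.
Original = 133 ppt × 3.84 × 10⁴ = 5.10 × 10⁶ ppt = 5.10 ppm.

5.10 ppm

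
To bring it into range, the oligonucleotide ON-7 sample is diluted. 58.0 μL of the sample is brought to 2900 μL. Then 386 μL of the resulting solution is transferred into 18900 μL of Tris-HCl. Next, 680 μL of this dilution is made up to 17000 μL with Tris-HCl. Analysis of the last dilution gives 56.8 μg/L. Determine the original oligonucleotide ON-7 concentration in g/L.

3.55 g/L

Overall dilution factor = 50 × 49.96 × 25 = 6.25 × 10⁴.
Original = 56.8 μg/L × 6.25 × 10⁴ = 3.55 × 10⁶ μg/L = 3.55 g/L.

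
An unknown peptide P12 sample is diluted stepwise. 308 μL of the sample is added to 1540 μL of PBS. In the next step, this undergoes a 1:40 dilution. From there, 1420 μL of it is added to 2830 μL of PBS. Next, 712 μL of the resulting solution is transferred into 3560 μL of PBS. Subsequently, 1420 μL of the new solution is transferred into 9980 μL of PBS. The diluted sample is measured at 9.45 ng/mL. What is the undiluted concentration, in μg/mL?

Overall dilution factor = 6 × 40 × 2.993 × 6 × 8.028 = 3.46 × 10⁴.
Original = 9.45 ng/mL × 3.46 × 10⁴ = 3.27 × 10⁵ ng/mL = 327 μg/mL.

327 μg/mL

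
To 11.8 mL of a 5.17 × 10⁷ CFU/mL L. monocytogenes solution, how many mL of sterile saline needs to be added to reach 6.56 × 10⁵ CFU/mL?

V₂ = C₁V₁/C₂ = 5.17 × 10⁷ × 11.8 / 6.56 × 10⁵ = 930 mL.
Diluent to add = V₂ − V₁ = 930 − 11.8 = 918 mL.

918 mL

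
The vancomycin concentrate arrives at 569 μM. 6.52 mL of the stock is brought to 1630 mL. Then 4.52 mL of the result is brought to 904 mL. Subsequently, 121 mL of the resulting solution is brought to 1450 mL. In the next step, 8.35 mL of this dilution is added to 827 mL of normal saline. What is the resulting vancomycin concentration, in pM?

Overall dilution factor = 250 × 200 × 11.98 × 100.0 = 5.99 × 10⁷.
569 μM / 5.99 × 10⁷ = 9.49 × 10⁻⁶ μM = 9.49 pM.

9.49 pM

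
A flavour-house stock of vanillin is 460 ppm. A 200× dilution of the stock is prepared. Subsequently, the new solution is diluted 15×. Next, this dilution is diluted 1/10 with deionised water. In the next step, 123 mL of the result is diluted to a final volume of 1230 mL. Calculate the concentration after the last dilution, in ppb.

1.53 ppb

Overall dilution factor = 200 × 15 × 10 × 10 = 3.00 × 10⁵.
460 ppm / 3.00 × 10⁵ = 1.53 × 10⁻³ ppm = 1.53 ppb.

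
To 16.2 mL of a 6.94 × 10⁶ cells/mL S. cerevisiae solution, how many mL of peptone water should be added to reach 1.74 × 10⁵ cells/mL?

630 mL

V₂ = C₁V₁/C₂ = 6.94 × 10⁶ × 16.2 / 1.74 × 10⁵ = 646 mL.
Diluent to add = V₂ − V₁ = 646 − 16.2 = 630 mL.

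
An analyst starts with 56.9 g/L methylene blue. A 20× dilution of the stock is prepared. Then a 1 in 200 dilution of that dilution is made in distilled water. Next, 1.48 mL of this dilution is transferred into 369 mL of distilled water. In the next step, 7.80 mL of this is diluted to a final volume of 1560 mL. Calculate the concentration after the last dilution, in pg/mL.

Overall dilution factor = 20 × 200 × 250.3 × 200 = 2.00 × 10⁸.
56.9 g/L / 2.00 × 10⁸ = 2.84 × 10⁻⁷ g/L = 284 pg/mL.

284 pg/mL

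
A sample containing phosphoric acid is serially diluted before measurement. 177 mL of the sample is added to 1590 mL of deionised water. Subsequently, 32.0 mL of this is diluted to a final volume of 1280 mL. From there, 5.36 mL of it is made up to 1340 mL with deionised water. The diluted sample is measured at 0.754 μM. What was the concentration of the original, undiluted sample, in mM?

Overall dilution factor = 9.983 × 40 × 250 = 9.98 × 10⁴.
Original = 0.754 μM × 9.98 × 10⁴ = 7.53 × 10⁴ μM = 75.3 mM.

75.3 mM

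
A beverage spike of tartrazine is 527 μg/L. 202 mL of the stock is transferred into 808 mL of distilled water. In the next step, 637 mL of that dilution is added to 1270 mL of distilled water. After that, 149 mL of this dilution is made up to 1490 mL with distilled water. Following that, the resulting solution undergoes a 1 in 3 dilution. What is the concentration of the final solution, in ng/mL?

Overall dilution factor = 5 × 2.994 × 10 × 3 = 449.
527 μg/L / 449 = 1.17 μg/L = 1.17 ng/mL.

1.17 ng/mL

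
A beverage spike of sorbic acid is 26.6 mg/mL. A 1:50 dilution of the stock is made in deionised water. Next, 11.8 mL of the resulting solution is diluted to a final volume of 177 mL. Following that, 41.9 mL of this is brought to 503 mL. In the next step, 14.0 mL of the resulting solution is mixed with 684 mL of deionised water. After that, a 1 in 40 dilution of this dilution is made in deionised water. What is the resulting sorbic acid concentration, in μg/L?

Overall dilution factor = 50 × 15 × 12.00 × 49.86 × 40 = 1.80 × 10⁷.
26.6 mg/mL / 1.80 × 10⁷ = 1.48 × 10⁻⁶ mg/mL = 1.48 μg/L.

1.48 μg/L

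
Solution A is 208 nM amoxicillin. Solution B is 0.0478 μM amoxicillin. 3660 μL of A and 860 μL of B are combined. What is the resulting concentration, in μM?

0.178 μM

C_B = 0.0478 μM = 47.8 nM.
C_mix = (C_A·V_A + C_B·V_B)/(V_A + V_B) = (208×3660 + 47.8×860) / 4520 = 178 nM = 0.178 μM.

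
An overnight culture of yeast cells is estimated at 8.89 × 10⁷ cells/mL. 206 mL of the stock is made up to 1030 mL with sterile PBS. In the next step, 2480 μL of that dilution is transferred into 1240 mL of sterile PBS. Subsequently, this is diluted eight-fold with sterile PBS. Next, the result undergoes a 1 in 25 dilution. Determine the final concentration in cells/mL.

177 cells/mL

Overall dilution factor = 5 × 501 × 8 × 25 = 5.01 × 10⁵.
8.89 × 10⁷ cells/mL / 5.01 × 10⁵ = 177 cells/mL.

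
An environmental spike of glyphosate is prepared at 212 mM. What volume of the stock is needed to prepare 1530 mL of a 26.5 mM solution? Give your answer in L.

0.191 L

V₁ = C₂V₂/C₁ = 26.5 × 1530 / 212 = 191 mL = 0.191 L.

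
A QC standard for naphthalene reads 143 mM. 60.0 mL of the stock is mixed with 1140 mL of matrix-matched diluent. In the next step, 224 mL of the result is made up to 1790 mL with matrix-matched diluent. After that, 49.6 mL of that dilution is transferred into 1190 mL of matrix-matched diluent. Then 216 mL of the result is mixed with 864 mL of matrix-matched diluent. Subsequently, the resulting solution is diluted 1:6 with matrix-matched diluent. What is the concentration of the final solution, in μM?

1.19 μM

Overall dilution factor = 20 × 7.991 × 24.99 × 5 × 6 = 1.20 × 10⁵.
143 mM / 1.20 × 10⁵ = 1.19 × 10⁻³ mM = 1.19 μM.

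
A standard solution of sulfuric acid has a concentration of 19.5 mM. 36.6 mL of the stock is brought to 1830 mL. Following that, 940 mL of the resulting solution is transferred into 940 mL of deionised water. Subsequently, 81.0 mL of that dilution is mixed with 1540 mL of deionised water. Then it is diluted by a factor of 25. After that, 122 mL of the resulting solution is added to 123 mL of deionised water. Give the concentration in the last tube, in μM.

0.194 μM

Overall dilution factor = 50 × 2 × 20.01 × 25 × 2.008 = 1.00 × 10⁵.
19.5 mM / 1.00 × 10⁵ = 1.94 × 10⁻⁴ mM = 0.194 μM.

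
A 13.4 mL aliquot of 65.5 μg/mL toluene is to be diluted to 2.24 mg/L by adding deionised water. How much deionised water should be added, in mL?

2.24 mg/L = 2.24 μg/mL.
V₂ = C₁V₁/C₂ = 65.5 × 13.4 / 2.24 = 392 mL.
Diluent to add = V₂ − V₁ = 392 − 13.4 = 378 mL.

378 mL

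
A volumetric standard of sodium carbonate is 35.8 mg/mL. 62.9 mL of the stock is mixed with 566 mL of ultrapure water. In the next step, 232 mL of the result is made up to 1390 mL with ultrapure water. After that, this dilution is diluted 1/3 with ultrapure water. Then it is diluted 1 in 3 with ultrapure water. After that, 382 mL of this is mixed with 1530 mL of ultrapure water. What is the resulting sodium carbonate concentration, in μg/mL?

Overall dilution factor = 9.998 × 5.991 × 3 × 3 × 5.005 = 2699.
35.8 mg/mL / 2699 = 0.0133 mg/mL = 13.3 μg/mL.

13.3 μg/mL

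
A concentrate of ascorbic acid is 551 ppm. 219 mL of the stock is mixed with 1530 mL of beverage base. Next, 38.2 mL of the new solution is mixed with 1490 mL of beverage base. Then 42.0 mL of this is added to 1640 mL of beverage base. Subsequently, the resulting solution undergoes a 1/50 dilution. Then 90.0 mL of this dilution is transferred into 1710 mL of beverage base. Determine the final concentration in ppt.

43.1 ppt

Overall dilution factor = 7.986 × 40.01 × 40.05 × 50 × 20 = 1.28 × 10⁷.
551 ppm / 1.28 × 10⁷ = 4.31 × 10⁻⁵ ppm = 43.1 ppt.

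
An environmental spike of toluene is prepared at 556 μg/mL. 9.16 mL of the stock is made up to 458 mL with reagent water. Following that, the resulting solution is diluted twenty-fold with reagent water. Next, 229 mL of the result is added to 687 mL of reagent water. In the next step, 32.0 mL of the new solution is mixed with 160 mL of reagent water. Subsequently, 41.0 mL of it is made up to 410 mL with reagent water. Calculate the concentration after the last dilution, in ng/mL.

Overall dilution factor = 50 × 20 × 4 × 6 × 10 = 2.40 × 10⁵.
556 μg/mL / 2.40 × 10⁵ = 2.32 × 10⁻³ μg/mL = 2.32 ng/mL.

2.32 ng/mL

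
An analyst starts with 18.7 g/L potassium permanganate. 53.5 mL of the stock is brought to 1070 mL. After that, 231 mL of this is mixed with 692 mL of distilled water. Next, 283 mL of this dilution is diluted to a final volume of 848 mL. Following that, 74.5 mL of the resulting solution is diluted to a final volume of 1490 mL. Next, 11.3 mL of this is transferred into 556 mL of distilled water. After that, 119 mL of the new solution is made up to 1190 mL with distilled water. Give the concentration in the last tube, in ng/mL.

7.78 ng/mL

Overall dilution factor = 20 × 3.996 × 2.996 × 20 × 50.20 × 10 = 2.40 × 10⁶.
18.7 g/L / 2.40 × 10⁶ = 7.78 × 10⁻⁶ g/L = 7.78 ng/mL.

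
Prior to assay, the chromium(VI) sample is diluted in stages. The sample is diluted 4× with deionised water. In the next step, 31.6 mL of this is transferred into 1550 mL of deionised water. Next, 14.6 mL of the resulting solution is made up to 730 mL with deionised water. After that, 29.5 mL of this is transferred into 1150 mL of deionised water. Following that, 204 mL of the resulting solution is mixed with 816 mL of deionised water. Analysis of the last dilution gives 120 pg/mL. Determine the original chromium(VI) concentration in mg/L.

Overall dilution factor = 4 × 50.05 × 50 × 39.98 × 5 = 2.00 × 10⁶.
Original = 120 pg/mL × 2.00 × 10⁶ = 2.40 × 10⁸ pg/mL = 240 mg/L.

240 mg/L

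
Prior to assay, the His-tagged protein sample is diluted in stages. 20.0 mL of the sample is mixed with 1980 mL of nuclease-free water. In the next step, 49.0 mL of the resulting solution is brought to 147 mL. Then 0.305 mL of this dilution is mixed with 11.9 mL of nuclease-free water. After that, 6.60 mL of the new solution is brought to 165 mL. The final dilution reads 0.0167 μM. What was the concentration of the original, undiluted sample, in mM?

Overall dilution factor = 100 × 3 × 40.02 × 25 = 3.00 × 10⁵.
Original = 0.0167 μM × 3.00 × 10⁵ = 5012 μM = 5.01 mM.

5.01 mM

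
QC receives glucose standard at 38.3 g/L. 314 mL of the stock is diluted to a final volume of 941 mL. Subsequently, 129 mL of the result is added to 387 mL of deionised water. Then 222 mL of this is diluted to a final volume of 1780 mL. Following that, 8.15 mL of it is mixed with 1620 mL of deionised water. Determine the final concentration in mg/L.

Overall dilution factor = 2.997 × 4 × 8.018 × 199.8 = 1.92 × 10⁴.
38.3 g/L / 1.92 × 10⁴ = 1.99 × 10⁻³ g/L = 1.99 mg/L.

1.99 mg/L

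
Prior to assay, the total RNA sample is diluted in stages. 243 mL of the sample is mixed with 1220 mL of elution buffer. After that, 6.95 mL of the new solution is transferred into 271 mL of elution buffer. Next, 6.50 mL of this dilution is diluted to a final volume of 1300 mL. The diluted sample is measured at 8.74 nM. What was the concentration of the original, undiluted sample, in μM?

421 μM

Overall dilution factor = 6.021 × 39.99 × 200 = 4.82 × 10⁴.
Original = 8.74 nM × 4.82 × 10⁴ = 4.21 × 10⁵ nM = 421 μM.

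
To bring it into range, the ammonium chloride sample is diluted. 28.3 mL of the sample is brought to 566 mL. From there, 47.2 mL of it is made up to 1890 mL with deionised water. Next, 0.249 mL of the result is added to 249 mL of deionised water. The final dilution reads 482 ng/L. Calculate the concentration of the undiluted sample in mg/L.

Overall dilution factor = 20 × 40.04 × 1001 = 8.02 × 10⁵.
Original = 482 ng/L × 8.02 × 10⁵ = 3.86 × 10⁸ ng/L = 386 mg/L.

386 mg/L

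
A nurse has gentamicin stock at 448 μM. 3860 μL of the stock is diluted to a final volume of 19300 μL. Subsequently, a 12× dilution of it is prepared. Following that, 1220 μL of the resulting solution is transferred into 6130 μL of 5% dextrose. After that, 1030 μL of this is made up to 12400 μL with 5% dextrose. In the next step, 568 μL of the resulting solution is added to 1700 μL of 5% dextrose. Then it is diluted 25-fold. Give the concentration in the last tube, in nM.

Overall dilution factor = 5 × 12 × 6.025 × 12.04 × 3.993 × 25 = 4.34 × 10⁵.
448 μM / 4.34 × 10⁵ = 1.03 × 10⁻³ μM = 1.03 nM.

1.03 nM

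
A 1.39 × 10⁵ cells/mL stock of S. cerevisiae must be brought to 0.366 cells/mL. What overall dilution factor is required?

Factor = C₀/C_target = 1.39 × 10⁵ cells/mL / 0.366 cells/mL = 3.80 × 10⁵.

3.80 × 10⁵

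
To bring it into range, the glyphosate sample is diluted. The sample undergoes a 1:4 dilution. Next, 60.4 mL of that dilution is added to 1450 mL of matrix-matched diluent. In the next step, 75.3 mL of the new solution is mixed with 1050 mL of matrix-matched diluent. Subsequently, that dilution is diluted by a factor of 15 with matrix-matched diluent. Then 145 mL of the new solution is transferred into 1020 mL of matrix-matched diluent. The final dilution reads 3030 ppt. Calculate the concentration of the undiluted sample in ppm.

Overall dilution factor = 4 × 25.01 × 14.94 × 15 × 8.034 = 1.80 × 10⁵.
Original = 3030 ppt × 1.80 × 10⁵ = 5.46 × 10⁸ ppt = 546 ppm.

546 ppm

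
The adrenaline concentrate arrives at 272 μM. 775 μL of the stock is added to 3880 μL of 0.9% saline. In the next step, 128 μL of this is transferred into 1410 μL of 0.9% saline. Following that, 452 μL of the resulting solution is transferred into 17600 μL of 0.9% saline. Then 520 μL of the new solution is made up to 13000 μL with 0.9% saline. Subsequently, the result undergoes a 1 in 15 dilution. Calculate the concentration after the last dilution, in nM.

0.252 nM

Overall dilution factor = 6.006 × 12.02 × 39.94 × 25 × 15 = 1.08 × 10⁶.
272 μM / 1.08 × 10⁶ = 2.52 × 10⁻⁴ μM = 0.252 nM.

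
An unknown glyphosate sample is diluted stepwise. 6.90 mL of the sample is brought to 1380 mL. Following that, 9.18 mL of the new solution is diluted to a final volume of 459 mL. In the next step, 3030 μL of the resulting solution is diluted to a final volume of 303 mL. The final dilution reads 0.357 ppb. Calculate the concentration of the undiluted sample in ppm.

Overall dilution factor = 200 × 50 × 100 = 1.00 × 10⁶.
Original = 0.357 ppb × 1.00 × 10⁶ = 3.57 × 10⁵ ppb = 357 ppm.

357 ppm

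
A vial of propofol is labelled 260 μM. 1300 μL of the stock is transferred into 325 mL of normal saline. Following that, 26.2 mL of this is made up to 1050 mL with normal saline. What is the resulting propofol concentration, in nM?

Overall dilution factor = 251 × 40.08 = 1.01 × 10⁴.
260 μM / 1.01 × 10⁴ = 0.0258 μM = 25.8 nM.

25.8 nM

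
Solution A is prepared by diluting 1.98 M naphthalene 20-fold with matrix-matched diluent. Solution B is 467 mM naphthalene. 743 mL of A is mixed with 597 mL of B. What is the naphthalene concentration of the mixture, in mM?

C_A = 1.98 M / 20 = 0.0990 M.
C_B = 467 mM = 0.467 M.
C_mix = (C_A·V_A + C_B·V_B)/(V_A + V_B) = (0.0990×743 + 0.467×597) / 1340 = 0.263 M = 263 mM.

263 mM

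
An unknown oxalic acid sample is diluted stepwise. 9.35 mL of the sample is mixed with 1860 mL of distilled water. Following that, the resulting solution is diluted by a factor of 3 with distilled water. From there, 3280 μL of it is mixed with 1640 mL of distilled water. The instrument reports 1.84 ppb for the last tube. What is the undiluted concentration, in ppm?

Overall dilution factor = 199.9 × 3 × 501 = 3.00 × 10⁵.
Original = 1.84 ppb × 3.00 × 10⁵ = 5.53 × 10⁵ ppb = 553 ppm.

553 ppm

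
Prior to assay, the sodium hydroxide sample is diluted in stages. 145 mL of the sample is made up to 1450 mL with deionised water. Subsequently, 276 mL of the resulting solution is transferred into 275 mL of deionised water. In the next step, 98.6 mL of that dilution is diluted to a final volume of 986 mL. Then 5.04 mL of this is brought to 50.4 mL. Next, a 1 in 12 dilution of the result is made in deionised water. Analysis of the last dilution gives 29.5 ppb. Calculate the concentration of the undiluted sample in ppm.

707 ppm

Overall dilution factor = 10 × 1.996 × 10 × 10 × 12 = 2.40 × 10⁴.
Original = 29.5 ppb × 2.40 × 10⁴ = 7.07 × 10⁵ ppb = 707 ppm.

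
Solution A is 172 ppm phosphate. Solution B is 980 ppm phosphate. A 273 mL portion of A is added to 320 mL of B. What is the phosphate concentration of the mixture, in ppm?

608 ppm

C_mix = (C_A·V_A + C_B·V_B)/(V_A + V_B) = (172×273 + 980×320) / 593.0 = 608 ppm.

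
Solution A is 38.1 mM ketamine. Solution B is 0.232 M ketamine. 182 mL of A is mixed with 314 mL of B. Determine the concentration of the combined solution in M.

0.161 M

C_B = 0.232 M = 232 mM.
C_mix = (C_A·V_A + C_B·V_B)/(V_A + V_B) = (38.1×182 + 232×314) / 496.0 = 161 mM = 0.161 M.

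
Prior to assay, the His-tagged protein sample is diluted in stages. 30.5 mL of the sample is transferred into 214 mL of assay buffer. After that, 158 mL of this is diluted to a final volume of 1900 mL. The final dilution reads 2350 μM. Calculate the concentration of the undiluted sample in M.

Overall dilution factor = 8.016 × 12.03 = 96.4.
Original = 2350 μM × 96.4 = 2.27 × 10⁵ μM = 0.227 M.

0.227 M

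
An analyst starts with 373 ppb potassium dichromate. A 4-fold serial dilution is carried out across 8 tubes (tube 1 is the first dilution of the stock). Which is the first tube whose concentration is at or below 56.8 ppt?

tube 7

Tube n has concentration 373 ppb / 4ⁿ.
Need 4ⁿ ≥ 373 ppb / 56.8 ppt = 6567, so n ≥ 6.34.
First such tube: n = 7.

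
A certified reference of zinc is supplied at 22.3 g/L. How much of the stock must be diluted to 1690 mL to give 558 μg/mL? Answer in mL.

558 μg/mL = 0.558 g/L.
V₁ = C₂V₂/C₁ = 0.558 × 1690 / 22.3 = 42.3 mL.

42.3 mL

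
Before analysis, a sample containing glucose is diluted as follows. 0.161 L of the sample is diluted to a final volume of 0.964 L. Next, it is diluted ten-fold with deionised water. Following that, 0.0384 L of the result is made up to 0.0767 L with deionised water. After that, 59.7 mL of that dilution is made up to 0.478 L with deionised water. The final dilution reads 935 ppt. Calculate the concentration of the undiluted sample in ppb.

895 ppb

Overall dilution factor = 5.988 × 10 × 1.997 × 8.007 = 958.
Original = 935 ppt × 958 = 8.95 × 10⁵ ppt = 895 ppb.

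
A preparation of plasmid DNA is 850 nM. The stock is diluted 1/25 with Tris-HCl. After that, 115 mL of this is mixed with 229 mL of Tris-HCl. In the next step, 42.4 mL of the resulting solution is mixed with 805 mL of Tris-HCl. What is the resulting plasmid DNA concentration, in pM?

569 pM

Overall dilution factor = 25 × 2.991 × 19.99 = 1495.
850 nM / 1495 = 0.569 nM = 569 pM.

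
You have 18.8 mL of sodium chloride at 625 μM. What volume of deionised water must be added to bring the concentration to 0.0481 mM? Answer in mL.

225 mL

0.0481 mM = 48.1 μM.
V₂ = C₁V₁/C₂ = 625 × 18.8 / 48.1 = 244 mL.
Diluent to add = V₂ − V₁ = 244 − 18.8 = 225 mL.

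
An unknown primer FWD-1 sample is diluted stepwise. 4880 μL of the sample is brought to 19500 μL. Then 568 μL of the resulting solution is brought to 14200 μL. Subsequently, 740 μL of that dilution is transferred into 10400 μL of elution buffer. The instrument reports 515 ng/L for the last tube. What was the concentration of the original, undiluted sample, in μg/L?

774 μg/L

Overall dilution factor = 3.996 × 25 × 15.05 = 1504.
Original = 515 ng/L × 1504 = 7.74 × 10⁵ ng/L = 774 μg/L.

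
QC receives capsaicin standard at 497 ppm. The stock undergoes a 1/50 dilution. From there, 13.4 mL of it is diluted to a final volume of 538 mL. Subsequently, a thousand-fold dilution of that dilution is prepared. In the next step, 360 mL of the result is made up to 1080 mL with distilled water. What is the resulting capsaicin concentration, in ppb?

Overall dilution factor = 50 × 40.15 × 1000 × 3 = 6.02 × 10⁶.
497 ppm / 6.02 × 10⁶ = 8.25 × 10⁻⁵ ppm = 0.0825 ppb.

0.0825 ppb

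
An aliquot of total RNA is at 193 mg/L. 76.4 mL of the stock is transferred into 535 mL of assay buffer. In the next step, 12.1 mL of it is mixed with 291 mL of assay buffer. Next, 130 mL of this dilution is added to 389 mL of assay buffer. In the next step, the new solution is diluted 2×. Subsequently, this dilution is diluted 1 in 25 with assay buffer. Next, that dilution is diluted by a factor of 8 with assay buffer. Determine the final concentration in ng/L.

Overall dilution factor = 8.003 × 25.05 × 3.992 × 2 × 25 × 8 = 3.20 × 10⁵.
193 mg/L / 3.20 × 10⁵ = 6.03 × 10⁻⁴ mg/L = 603 ng/L.

603 ng/L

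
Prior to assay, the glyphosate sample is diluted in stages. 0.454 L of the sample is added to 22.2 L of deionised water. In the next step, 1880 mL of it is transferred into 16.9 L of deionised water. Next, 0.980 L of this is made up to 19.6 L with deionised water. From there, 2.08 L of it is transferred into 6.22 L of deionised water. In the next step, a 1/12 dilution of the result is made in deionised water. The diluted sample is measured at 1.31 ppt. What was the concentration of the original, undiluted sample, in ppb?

Overall dilution factor = 49.90 × 9.989 × 20 × 3.990 × 12 = 4.77 × 10⁵.
Original = 1.31 ppt × 4.77 × 10⁵ = 6.25 × 10⁵ ppt = 625 ppb.

625 ppb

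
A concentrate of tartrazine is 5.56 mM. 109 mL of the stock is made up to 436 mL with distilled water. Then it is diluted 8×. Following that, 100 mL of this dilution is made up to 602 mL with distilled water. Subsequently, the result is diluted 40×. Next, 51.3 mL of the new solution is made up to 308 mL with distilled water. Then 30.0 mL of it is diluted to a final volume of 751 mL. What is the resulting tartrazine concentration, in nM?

Overall dilution factor = 4 × 8 × 6.020 × 40 × 6.004 × 25.03 = 1.16 × 10⁶.
5.56 mM / 1.16 × 10⁶ = 4.80 × 10⁻⁶ mM = 4.80 nM.

4.80 nM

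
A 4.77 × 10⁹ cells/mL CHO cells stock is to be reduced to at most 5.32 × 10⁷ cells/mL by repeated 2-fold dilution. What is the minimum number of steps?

7

Need 2ⁿ ≥ 89.7, so n ≥ log(89.7)/log(2) = 6.49.
Minimum whole steps: n = 7.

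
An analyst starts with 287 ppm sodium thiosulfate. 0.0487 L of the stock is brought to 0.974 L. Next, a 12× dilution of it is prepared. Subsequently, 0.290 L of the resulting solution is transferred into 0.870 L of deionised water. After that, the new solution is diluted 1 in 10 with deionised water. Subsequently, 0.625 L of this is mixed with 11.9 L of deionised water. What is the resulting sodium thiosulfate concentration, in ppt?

1490 ppt

Overall dilution factor = 20 × 12 × 4 × 10 × 20.04 = 1.92 × 10⁵.
287 ppm / 1.92 × 10⁵ = 1.49 × 10⁻³ ppm = 1490 ppt.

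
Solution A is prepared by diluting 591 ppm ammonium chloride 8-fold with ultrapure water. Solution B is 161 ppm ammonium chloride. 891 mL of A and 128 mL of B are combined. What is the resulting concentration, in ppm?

C_A = 591 ppm / 8 = 73.9 ppm.
C_mix = (C_A·V_A + C_B·V_B)/(V_A + V_B) = (73.9×891 + 161×128) / 1019 = 84.8 ppm.

84.8 ppm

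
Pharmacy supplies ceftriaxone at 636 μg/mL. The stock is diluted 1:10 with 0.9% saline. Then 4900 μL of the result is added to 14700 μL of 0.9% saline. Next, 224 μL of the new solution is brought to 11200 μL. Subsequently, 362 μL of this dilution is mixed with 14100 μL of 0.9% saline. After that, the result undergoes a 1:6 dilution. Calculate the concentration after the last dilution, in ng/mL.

1.33 ng/mL

Overall dilution factor = 10 × 4 × 50 × 39.95 × 6 = 4.79 × 10⁵.
636 μg/mL / 4.79 × 10⁵ = 1.33 × 10⁻³ μg/mL = 1.33 ng/mL.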